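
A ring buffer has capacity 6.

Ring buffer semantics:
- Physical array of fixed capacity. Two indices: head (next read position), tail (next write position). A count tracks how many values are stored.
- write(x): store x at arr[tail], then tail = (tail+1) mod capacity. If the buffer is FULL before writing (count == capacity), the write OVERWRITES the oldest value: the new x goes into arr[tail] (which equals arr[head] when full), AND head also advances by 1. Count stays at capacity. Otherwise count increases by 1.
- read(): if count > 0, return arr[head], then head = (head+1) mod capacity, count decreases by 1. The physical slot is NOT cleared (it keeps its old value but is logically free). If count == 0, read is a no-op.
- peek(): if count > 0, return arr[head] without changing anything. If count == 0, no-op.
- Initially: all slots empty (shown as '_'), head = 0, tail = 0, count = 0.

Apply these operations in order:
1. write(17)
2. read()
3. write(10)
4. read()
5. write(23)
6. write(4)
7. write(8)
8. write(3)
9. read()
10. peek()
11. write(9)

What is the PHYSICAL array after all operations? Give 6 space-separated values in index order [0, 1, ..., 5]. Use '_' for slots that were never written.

Answer: 9 10 23 4 8 3

Derivation:
After op 1 (write(17)): arr=[17 _ _ _ _ _] head=0 tail=1 count=1
After op 2 (read()): arr=[17 _ _ _ _ _] head=1 tail=1 count=0
After op 3 (write(10)): arr=[17 10 _ _ _ _] head=1 tail=2 count=1
After op 4 (read()): arr=[17 10 _ _ _ _] head=2 tail=2 count=0
After op 5 (write(23)): arr=[17 10 23 _ _ _] head=2 tail=3 count=1
After op 6 (write(4)): arr=[17 10 23 4 _ _] head=2 tail=4 count=2
After op 7 (write(8)): arr=[17 10 23 4 8 _] head=2 tail=5 count=3
After op 8 (write(3)): arr=[17 10 23 4 8 3] head=2 tail=0 count=4
After op 9 (read()): arr=[17 10 23 4 8 3] head=3 tail=0 count=3
After op 10 (peek()): arr=[17 10 23 4 8 3] head=3 tail=0 count=3
After op 11 (write(9)): arr=[9 10 23 4 8 3] head=3 tail=1 count=4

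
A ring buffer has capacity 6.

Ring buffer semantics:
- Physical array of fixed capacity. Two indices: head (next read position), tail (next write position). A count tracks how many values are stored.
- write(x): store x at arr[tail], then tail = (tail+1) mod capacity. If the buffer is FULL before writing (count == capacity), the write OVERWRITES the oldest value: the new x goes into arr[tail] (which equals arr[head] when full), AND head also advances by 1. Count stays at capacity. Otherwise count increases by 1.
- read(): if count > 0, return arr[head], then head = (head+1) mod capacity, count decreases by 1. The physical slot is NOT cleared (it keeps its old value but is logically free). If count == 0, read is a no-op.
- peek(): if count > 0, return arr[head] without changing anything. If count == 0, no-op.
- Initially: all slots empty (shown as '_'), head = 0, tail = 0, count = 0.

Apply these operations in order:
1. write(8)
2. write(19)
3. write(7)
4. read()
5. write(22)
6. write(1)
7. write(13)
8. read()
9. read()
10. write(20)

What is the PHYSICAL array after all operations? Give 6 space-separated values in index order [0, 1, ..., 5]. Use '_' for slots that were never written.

After op 1 (write(8)): arr=[8 _ _ _ _ _] head=0 tail=1 count=1
After op 2 (write(19)): arr=[8 19 _ _ _ _] head=0 tail=2 count=2
After op 3 (write(7)): arr=[8 19 7 _ _ _] head=0 tail=3 count=3
After op 4 (read()): arr=[8 19 7 _ _ _] head=1 tail=3 count=2
After op 5 (write(22)): arr=[8 19 7 22 _ _] head=1 tail=4 count=3
After op 6 (write(1)): arr=[8 19 7 22 1 _] head=1 tail=5 count=4
After op 7 (write(13)): arr=[8 19 7 22 1 13] head=1 tail=0 count=5
After op 8 (read()): arr=[8 19 7 22 1 13] head=2 tail=0 count=4
After op 9 (read()): arr=[8 19 7 22 1 13] head=3 tail=0 count=3
After op 10 (write(20)): arr=[20 19 7 22 1 13] head=3 tail=1 count=4

Answer: 20 19 7 22 1 13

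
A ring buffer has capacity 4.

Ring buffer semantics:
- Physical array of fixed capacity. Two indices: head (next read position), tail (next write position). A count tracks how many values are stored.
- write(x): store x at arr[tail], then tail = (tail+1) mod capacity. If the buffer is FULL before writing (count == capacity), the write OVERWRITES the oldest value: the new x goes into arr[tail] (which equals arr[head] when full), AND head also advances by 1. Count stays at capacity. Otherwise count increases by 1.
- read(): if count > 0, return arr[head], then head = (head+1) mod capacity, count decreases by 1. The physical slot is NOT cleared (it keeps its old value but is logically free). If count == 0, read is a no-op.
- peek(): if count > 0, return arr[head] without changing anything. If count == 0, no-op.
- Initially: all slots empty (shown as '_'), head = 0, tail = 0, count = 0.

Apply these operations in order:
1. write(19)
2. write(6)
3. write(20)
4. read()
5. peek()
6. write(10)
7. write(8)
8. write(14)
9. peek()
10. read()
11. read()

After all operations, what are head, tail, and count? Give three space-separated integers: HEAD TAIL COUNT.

Answer: 0 2 2

Derivation:
After op 1 (write(19)): arr=[19 _ _ _] head=0 tail=1 count=1
After op 2 (write(6)): arr=[19 6 _ _] head=0 tail=2 count=2
After op 3 (write(20)): arr=[19 6 20 _] head=0 tail=3 count=3
After op 4 (read()): arr=[19 6 20 _] head=1 tail=3 count=2
After op 5 (peek()): arr=[19 6 20 _] head=1 tail=3 count=2
After op 6 (write(10)): arr=[19 6 20 10] head=1 tail=0 count=3
After op 7 (write(8)): arr=[8 6 20 10] head=1 tail=1 count=4
After op 8 (write(14)): arr=[8 14 20 10] head=2 tail=2 count=4
After op 9 (peek()): arr=[8 14 20 10] head=2 tail=2 count=4
After op 10 (read()): arr=[8 14 20 10] head=3 tail=2 count=3
After op 11 (read()): arr=[8 14 20 10] head=0 tail=2 count=2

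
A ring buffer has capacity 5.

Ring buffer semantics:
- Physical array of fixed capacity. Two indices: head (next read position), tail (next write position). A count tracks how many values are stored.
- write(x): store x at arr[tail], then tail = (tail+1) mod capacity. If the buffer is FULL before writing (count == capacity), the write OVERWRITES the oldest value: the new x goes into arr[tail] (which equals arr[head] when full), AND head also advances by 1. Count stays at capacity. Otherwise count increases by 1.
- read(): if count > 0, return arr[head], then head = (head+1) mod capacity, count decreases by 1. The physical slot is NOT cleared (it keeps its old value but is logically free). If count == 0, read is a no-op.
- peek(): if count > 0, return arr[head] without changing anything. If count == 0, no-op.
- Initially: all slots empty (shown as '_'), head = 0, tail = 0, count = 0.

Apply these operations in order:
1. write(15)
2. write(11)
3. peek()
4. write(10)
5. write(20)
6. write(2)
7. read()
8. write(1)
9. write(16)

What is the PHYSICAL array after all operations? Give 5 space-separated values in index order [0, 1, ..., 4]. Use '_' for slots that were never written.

Answer: 1 16 10 20 2

Derivation:
After op 1 (write(15)): arr=[15 _ _ _ _] head=0 tail=1 count=1
After op 2 (write(11)): arr=[15 11 _ _ _] head=0 tail=2 count=2
After op 3 (peek()): arr=[15 11 _ _ _] head=0 tail=2 count=2
After op 4 (write(10)): arr=[15 11 10 _ _] head=0 tail=3 count=3
After op 5 (write(20)): arr=[15 11 10 20 _] head=0 tail=4 count=4
After op 6 (write(2)): arr=[15 11 10 20 2] head=0 tail=0 count=5
After op 7 (read()): arr=[15 11 10 20 2] head=1 tail=0 count=4
After op 8 (write(1)): arr=[1 11 10 20 2] head=1 tail=1 count=5
After op 9 (write(16)): arr=[1 16 10 20 2] head=2 tail=2 count=5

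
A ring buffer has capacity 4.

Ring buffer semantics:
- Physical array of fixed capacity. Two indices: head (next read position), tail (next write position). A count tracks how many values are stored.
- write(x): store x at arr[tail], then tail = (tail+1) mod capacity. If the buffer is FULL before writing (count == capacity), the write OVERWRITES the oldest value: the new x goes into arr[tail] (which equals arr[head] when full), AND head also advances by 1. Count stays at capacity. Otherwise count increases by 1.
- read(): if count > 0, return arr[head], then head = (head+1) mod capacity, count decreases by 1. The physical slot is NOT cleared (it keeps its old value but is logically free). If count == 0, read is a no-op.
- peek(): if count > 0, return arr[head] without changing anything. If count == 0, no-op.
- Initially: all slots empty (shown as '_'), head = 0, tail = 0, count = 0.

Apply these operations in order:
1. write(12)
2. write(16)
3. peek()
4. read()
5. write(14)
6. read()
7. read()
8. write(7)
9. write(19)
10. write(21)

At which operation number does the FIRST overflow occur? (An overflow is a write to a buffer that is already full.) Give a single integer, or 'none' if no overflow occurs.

After op 1 (write(12)): arr=[12 _ _ _] head=0 tail=1 count=1
After op 2 (write(16)): arr=[12 16 _ _] head=0 tail=2 count=2
After op 3 (peek()): arr=[12 16 _ _] head=0 tail=2 count=2
After op 4 (read()): arr=[12 16 _ _] head=1 tail=2 count=1
After op 5 (write(14)): arr=[12 16 14 _] head=1 tail=3 count=2
After op 6 (read()): arr=[12 16 14 _] head=2 tail=3 count=1
After op 7 (read()): arr=[12 16 14 _] head=3 tail=3 count=0
After op 8 (write(7)): arr=[12 16 14 7] head=3 tail=0 count=1
After op 9 (write(19)): arr=[19 16 14 7] head=3 tail=1 count=2
After op 10 (write(21)): arr=[19 21 14 7] head=3 tail=2 count=3

Answer: none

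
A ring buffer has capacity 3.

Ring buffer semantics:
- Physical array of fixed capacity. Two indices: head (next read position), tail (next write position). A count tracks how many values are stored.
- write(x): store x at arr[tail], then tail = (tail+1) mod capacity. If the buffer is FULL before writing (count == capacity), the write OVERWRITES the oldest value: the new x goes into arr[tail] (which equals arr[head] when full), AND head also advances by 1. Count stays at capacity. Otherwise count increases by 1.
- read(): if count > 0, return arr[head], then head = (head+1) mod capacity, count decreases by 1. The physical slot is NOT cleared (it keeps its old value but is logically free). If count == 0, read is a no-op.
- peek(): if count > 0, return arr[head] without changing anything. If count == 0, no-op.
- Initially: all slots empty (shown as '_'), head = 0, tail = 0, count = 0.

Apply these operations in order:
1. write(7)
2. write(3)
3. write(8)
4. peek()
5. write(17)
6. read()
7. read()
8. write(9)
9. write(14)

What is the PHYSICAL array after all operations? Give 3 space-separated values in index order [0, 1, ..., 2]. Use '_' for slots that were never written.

Answer: 17 9 14

Derivation:
After op 1 (write(7)): arr=[7 _ _] head=0 tail=1 count=1
After op 2 (write(3)): arr=[7 3 _] head=0 tail=2 count=2
After op 3 (write(8)): arr=[7 3 8] head=0 tail=0 count=3
After op 4 (peek()): arr=[7 3 8] head=0 tail=0 count=3
After op 5 (write(17)): arr=[17 3 8] head=1 tail=1 count=3
After op 6 (read()): arr=[17 3 8] head=2 tail=1 count=2
After op 7 (read()): arr=[17 3 8] head=0 tail=1 count=1
After op 8 (write(9)): arr=[17 9 8] head=0 tail=2 count=2
After op 9 (write(14)): arr=[17 9 14] head=0 tail=0 count=3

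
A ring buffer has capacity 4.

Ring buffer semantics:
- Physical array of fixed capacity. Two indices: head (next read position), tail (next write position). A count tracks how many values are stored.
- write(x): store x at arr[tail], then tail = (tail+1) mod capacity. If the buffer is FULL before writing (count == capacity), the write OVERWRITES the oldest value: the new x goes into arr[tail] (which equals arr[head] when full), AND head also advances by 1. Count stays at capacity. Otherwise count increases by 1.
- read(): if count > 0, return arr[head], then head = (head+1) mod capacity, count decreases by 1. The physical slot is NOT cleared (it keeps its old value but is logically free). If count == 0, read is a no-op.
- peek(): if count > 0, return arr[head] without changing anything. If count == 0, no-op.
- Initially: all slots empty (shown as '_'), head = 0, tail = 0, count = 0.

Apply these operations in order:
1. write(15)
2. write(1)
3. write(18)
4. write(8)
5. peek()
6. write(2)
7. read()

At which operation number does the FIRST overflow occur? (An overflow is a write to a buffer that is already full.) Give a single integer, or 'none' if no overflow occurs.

Answer: 6

Derivation:
After op 1 (write(15)): arr=[15 _ _ _] head=0 tail=1 count=1
After op 2 (write(1)): arr=[15 1 _ _] head=0 tail=2 count=2
After op 3 (write(18)): arr=[15 1 18 _] head=0 tail=3 count=3
After op 4 (write(8)): arr=[15 1 18 8] head=0 tail=0 count=4
After op 5 (peek()): arr=[15 1 18 8] head=0 tail=0 count=4
After op 6 (write(2)): arr=[2 1 18 8] head=1 tail=1 count=4
After op 7 (read()): arr=[2 1 18 8] head=2 tail=1 count=3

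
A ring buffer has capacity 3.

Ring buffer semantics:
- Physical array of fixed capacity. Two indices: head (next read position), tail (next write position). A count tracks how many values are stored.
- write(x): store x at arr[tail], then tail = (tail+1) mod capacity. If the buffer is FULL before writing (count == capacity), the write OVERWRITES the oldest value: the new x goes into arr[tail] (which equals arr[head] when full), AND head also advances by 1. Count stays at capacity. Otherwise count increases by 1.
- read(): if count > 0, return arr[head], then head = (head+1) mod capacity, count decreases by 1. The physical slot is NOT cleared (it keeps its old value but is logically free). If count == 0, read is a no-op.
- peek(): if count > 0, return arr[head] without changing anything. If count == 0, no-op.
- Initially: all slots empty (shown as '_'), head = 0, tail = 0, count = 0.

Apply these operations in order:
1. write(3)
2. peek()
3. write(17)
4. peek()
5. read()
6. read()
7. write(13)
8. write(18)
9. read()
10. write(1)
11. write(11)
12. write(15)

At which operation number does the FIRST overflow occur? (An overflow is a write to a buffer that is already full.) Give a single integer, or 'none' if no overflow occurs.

After op 1 (write(3)): arr=[3 _ _] head=0 tail=1 count=1
After op 2 (peek()): arr=[3 _ _] head=0 tail=1 count=1
After op 3 (write(17)): arr=[3 17 _] head=0 tail=2 count=2
After op 4 (peek()): arr=[3 17 _] head=0 tail=2 count=2
After op 5 (read()): arr=[3 17 _] head=1 tail=2 count=1
After op 6 (read()): arr=[3 17 _] head=2 tail=2 count=0
After op 7 (write(13)): arr=[3 17 13] head=2 tail=0 count=1
After op 8 (write(18)): arr=[18 17 13] head=2 tail=1 count=2
After op 9 (read()): arr=[18 17 13] head=0 tail=1 count=1
After op 10 (write(1)): arr=[18 1 13] head=0 tail=2 count=2
After op 11 (write(11)): arr=[18 1 11] head=0 tail=0 count=3
After op 12 (write(15)): arr=[15 1 11] head=1 tail=1 count=3

Answer: 12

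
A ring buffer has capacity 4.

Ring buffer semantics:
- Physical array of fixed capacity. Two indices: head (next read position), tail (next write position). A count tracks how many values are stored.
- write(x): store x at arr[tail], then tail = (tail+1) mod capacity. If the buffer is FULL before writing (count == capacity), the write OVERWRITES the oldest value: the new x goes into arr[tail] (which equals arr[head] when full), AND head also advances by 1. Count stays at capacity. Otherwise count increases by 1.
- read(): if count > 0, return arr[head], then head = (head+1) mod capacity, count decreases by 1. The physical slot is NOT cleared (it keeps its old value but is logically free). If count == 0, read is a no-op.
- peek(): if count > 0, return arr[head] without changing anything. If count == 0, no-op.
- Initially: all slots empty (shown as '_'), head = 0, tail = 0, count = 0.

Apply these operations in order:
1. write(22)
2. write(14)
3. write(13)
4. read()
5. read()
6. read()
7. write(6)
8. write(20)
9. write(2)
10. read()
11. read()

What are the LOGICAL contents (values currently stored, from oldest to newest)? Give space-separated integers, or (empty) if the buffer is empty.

Answer: 2

Derivation:
After op 1 (write(22)): arr=[22 _ _ _] head=0 tail=1 count=1
After op 2 (write(14)): arr=[22 14 _ _] head=0 tail=2 count=2
After op 3 (write(13)): arr=[22 14 13 _] head=0 tail=3 count=3
After op 4 (read()): arr=[22 14 13 _] head=1 tail=3 count=2
After op 5 (read()): arr=[22 14 13 _] head=2 tail=3 count=1
After op 6 (read()): arr=[22 14 13 _] head=3 tail=3 count=0
After op 7 (write(6)): arr=[22 14 13 6] head=3 tail=0 count=1
After op 8 (write(20)): arr=[20 14 13 6] head=3 tail=1 count=2
After op 9 (write(2)): arr=[20 2 13 6] head=3 tail=2 count=3
After op 10 (read()): arr=[20 2 13 6] head=0 tail=2 count=2
After op 11 (read()): arr=[20 2 13 6] head=1 tail=2 count=1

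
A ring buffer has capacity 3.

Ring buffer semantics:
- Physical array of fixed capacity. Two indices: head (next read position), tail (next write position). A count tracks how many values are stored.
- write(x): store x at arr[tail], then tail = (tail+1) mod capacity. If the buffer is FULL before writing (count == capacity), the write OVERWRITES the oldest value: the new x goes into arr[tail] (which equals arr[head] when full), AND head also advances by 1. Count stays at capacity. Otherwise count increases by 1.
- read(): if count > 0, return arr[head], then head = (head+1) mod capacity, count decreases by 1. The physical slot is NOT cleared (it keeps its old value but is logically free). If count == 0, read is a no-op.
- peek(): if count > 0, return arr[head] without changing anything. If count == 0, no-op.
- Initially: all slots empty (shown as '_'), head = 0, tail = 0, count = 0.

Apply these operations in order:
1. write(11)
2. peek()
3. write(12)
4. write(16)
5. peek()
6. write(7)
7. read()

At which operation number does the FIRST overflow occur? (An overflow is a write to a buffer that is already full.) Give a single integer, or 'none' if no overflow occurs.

Answer: 6

Derivation:
After op 1 (write(11)): arr=[11 _ _] head=0 tail=1 count=1
After op 2 (peek()): arr=[11 _ _] head=0 tail=1 count=1
After op 3 (write(12)): arr=[11 12 _] head=0 tail=2 count=2
After op 4 (write(16)): arr=[11 12 16] head=0 tail=0 count=3
After op 5 (peek()): arr=[11 12 16] head=0 tail=0 count=3
After op 6 (write(7)): arr=[7 12 16] head=1 tail=1 count=3
After op 7 (read()): arr=[7 12 16] head=2 tail=1 count=2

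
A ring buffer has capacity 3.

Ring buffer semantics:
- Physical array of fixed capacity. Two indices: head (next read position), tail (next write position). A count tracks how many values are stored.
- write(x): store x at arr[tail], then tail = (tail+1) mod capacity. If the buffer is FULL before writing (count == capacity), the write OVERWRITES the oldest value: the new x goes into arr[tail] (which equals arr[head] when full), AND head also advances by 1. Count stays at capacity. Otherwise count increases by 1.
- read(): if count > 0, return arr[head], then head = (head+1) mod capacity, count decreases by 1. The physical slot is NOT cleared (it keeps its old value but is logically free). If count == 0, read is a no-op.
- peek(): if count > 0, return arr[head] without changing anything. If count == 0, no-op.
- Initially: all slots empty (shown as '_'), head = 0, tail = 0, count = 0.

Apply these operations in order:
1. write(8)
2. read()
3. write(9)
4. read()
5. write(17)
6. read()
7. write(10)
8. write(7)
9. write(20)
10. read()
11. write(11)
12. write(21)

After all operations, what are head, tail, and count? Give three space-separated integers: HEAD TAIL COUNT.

Answer: 2 2 3

Derivation:
After op 1 (write(8)): arr=[8 _ _] head=0 tail=1 count=1
After op 2 (read()): arr=[8 _ _] head=1 tail=1 count=0
After op 3 (write(9)): arr=[8 9 _] head=1 tail=2 count=1
After op 4 (read()): arr=[8 9 _] head=2 tail=2 count=0
After op 5 (write(17)): arr=[8 9 17] head=2 tail=0 count=1
After op 6 (read()): arr=[8 9 17] head=0 tail=0 count=0
After op 7 (write(10)): arr=[10 9 17] head=0 tail=1 count=1
After op 8 (write(7)): arr=[10 7 17] head=0 tail=2 count=2
After op 9 (write(20)): arr=[10 7 20] head=0 tail=0 count=3
After op 10 (read()): arr=[10 7 20] head=1 tail=0 count=2
After op 11 (write(11)): arr=[11 7 20] head=1 tail=1 count=3
After op 12 (write(21)): arr=[11 21 20] head=2 tail=2 count=3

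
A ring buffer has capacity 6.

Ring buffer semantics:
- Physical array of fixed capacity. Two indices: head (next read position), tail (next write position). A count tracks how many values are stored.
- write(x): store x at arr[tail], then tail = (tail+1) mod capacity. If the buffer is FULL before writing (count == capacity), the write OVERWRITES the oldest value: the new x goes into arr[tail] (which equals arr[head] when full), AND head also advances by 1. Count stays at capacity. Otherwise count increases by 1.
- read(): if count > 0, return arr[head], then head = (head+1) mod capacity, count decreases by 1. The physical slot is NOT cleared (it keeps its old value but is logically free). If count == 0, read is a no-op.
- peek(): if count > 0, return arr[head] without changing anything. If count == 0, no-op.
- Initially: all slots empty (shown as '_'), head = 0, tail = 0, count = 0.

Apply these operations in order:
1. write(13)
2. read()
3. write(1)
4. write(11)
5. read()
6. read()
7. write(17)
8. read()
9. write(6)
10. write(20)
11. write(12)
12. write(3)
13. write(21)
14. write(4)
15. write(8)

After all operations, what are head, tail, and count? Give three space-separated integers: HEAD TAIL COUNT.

Answer: 5 5 6

Derivation:
After op 1 (write(13)): arr=[13 _ _ _ _ _] head=0 tail=1 count=1
After op 2 (read()): arr=[13 _ _ _ _ _] head=1 tail=1 count=0
After op 3 (write(1)): arr=[13 1 _ _ _ _] head=1 tail=2 count=1
After op 4 (write(11)): arr=[13 1 11 _ _ _] head=1 tail=3 count=2
After op 5 (read()): arr=[13 1 11 _ _ _] head=2 tail=3 count=1
After op 6 (read()): arr=[13 1 11 _ _ _] head=3 tail=3 count=0
After op 7 (write(17)): arr=[13 1 11 17 _ _] head=3 tail=4 count=1
After op 8 (read()): arr=[13 1 11 17 _ _] head=4 tail=4 count=0
After op 9 (write(6)): arr=[13 1 11 17 6 _] head=4 tail=5 count=1
After op 10 (write(20)): arr=[13 1 11 17 6 20] head=4 tail=0 count=2
After op 11 (write(12)): arr=[12 1 11 17 6 20] head=4 tail=1 count=3
After op 12 (write(3)): arr=[12 3 11 17 6 20] head=4 tail=2 count=4
After op 13 (write(21)): arr=[12 3 21 17 6 20] head=4 tail=3 count=5
After op 14 (write(4)): arr=[12 3 21 4 6 20] head=4 tail=4 count=6
After op 15 (write(8)): arr=[12 3 21 4 8 20] head=5 tail=5 count=6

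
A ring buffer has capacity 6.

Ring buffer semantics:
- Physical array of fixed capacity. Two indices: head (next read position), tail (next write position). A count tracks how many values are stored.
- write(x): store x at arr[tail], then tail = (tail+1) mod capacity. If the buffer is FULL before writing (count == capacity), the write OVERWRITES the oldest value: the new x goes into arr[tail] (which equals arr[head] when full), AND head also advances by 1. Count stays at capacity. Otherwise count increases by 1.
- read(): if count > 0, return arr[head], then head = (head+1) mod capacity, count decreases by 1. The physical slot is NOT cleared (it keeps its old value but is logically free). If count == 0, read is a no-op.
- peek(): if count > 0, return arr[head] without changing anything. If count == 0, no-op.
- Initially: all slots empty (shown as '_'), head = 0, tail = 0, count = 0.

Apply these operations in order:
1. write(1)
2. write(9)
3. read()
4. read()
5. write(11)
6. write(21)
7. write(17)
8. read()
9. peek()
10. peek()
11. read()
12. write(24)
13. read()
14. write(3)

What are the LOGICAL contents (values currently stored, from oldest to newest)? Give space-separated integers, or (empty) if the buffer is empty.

After op 1 (write(1)): arr=[1 _ _ _ _ _] head=0 tail=1 count=1
After op 2 (write(9)): arr=[1 9 _ _ _ _] head=0 tail=2 count=2
After op 3 (read()): arr=[1 9 _ _ _ _] head=1 tail=2 count=1
After op 4 (read()): arr=[1 9 _ _ _ _] head=2 tail=2 count=0
After op 5 (write(11)): arr=[1 9 11 _ _ _] head=2 tail=3 count=1
After op 6 (write(21)): arr=[1 9 11 21 _ _] head=2 tail=4 count=2
After op 7 (write(17)): arr=[1 9 11 21 17 _] head=2 tail=5 count=3
After op 8 (read()): arr=[1 9 11 21 17 _] head=3 tail=5 count=2
After op 9 (peek()): arr=[1 9 11 21 17 _] head=3 tail=5 count=2
After op 10 (peek()): arr=[1 9 11 21 17 _] head=3 tail=5 count=2
After op 11 (read()): arr=[1 9 11 21 17 _] head=4 tail=5 count=1
After op 12 (write(24)): arr=[1 9 11 21 17 24] head=4 tail=0 count=2
After op 13 (read()): arr=[1 9 11 21 17 24] head=5 tail=0 count=1
After op 14 (write(3)): arr=[3 9 11 21 17 24] head=5 tail=1 count=2

Answer: 24 3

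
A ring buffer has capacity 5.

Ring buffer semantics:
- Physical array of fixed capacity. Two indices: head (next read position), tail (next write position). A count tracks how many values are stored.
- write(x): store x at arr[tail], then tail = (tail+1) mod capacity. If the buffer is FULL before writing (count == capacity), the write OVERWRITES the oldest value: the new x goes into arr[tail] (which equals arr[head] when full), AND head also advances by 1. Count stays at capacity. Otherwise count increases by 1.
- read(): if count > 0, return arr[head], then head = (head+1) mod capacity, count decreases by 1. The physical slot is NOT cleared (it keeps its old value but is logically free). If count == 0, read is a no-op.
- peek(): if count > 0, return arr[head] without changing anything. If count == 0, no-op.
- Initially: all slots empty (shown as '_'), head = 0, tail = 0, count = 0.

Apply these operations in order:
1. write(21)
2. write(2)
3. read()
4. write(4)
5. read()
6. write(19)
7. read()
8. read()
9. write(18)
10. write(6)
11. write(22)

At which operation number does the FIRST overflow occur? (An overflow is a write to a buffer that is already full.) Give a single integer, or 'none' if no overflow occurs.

After op 1 (write(21)): arr=[21 _ _ _ _] head=0 tail=1 count=1
After op 2 (write(2)): arr=[21 2 _ _ _] head=0 tail=2 count=2
After op 3 (read()): arr=[21 2 _ _ _] head=1 tail=2 count=1
After op 4 (write(4)): arr=[21 2 4 _ _] head=1 tail=3 count=2
After op 5 (read()): arr=[21 2 4 _ _] head=2 tail=3 count=1
After op 6 (write(19)): arr=[21 2 4 19 _] head=2 tail=4 count=2
After op 7 (read()): arr=[21 2 4 19 _] head=3 tail=4 count=1
After op 8 (read()): arr=[21 2 4 19 _] head=4 tail=4 count=0
After op 9 (write(18)): arr=[21 2 4 19 18] head=4 tail=0 count=1
After op 10 (write(6)): arr=[6 2 4 19 18] head=4 tail=1 count=2
After op 11 (write(22)): arr=[6 22 4 19 18] head=4 tail=2 count=3

Answer: none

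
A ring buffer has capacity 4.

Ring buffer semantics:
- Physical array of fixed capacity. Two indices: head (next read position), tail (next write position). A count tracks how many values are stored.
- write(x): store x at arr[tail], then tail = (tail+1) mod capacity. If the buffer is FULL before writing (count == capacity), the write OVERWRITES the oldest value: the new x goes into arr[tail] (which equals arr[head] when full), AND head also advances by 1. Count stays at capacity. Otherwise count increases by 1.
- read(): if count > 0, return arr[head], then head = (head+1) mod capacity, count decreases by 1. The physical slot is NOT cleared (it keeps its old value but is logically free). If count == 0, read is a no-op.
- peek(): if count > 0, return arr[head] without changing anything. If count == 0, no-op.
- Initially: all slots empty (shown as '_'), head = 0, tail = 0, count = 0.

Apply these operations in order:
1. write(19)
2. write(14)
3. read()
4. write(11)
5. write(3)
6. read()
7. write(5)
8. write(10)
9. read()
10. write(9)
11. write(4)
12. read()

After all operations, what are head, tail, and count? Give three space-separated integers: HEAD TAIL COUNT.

Answer: 1 0 3

Derivation:
After op 1 (write(19)): arr=[19 _ _ _] head=0 tail=1 count=1
After op 2 (write(14)): arr=[19 14 _ _] head=0 tail=2 count=2
After op 3 (read()): arr=[19 14 _ _] head=1 tail=2 count=1
After op 4 (write(11)): arr=[19 14 11 _] head=1 tail=3 count=2
After op 5 (write(3)): arr=[19 14 11 3] head=1 tail=0 count=3
After op 6 (read()): arr=[19 14 11 3] head=2 tail=0 count=2
After op 7 (write(5)): arr=[5 14 11 3] head=2 tail=1 count=3
After op 8 (write(10)): arr=[5 10 11 3] head=2 tail=2 count=4
After op 9 (read()): arr=[5 10 11 3] head=3 tail=2 count=3
After op 10 (write(9)): arr=[5 10 9 3] head=3 tail=3 count=4
After op 11 (write(4)): arr=[5 10 9 4] head=0 tail=0 count=4
After op 12 (read()): arr=[5 10 9 4] head=1 tail=0 count=3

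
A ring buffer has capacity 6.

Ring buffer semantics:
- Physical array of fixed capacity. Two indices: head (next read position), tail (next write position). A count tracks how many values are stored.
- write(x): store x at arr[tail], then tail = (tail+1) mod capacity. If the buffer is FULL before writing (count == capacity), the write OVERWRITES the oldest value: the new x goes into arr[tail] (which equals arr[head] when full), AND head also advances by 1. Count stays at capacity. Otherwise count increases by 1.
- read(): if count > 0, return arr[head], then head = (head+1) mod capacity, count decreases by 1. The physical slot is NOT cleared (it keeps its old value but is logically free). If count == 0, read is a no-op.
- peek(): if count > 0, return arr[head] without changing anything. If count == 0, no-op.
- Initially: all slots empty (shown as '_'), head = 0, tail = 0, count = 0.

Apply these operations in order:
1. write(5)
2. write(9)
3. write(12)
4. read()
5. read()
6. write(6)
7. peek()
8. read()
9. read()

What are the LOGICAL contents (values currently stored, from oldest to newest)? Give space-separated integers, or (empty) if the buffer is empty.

Answer: (empty)

Derivation:
After op 1 (write(5)): arr=[5 _ _ _ _ _] head=0 tail=1 count=1
After op 2 (write(9)): arr=[5 9 _ _ _ _] head=0 tail=2 count=2
After op 3 (write(12)): arr=[5 9 12 _ _ _] head=0 tail=3 count=3
After op 4 (read()): arr=[5 9 12 _ _ _] head=1 tail=3 count=2
After op 5 (read()): arr=[5 9 12 _ _ _] head=2 tail=3 count=1
After op 6 (write(6)): arr=[5 9 12 6 _ _] head=2 tail=4 count=2
After op 7 (peek()): arr=[5 9 12 6 _ _] head=2 tail=4 count=2
After op 8 (read()): arr=[5 9 12 6 _ _] head=3 tail=4 count=1
After op 9 (read()): arr=[5 9 12 6 _ _] head=4 tail=4 count=0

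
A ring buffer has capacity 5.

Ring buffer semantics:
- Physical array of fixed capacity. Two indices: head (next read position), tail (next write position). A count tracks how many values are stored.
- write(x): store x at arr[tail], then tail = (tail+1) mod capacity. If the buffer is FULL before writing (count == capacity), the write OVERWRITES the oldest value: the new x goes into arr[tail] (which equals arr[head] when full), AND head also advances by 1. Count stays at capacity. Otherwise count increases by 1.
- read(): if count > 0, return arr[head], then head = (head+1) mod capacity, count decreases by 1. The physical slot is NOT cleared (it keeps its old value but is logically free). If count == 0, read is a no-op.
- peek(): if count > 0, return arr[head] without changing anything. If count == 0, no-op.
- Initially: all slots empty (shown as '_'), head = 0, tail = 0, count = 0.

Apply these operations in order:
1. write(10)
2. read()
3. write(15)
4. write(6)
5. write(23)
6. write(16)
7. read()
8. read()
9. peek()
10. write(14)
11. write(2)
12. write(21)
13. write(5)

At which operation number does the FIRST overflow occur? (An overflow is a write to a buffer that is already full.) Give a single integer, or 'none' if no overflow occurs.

Answer: 13

Derivation:
After op 1 (write(10)): arr=[10 _ _ _ _] head=0 tail=1 count=1
After op 2 (read()): arr=[10 _ _ _ _] head=1 tail=1 count=0
After op 3 (write(15)): arr=[10 15 _ _ _] head=1 tail=2 count=1
After op 4 (write(6)): arr=[10 15 6 _ _] head=1 tail=3 count=2
After op 5 (write(23)): arr=[10 15 6 23 _] head=1 tail=4 count=3
After op 6 (write(16)): arr=[10 15 6 23 16] head=1 tail=0 count=4
After op 7 (read()): arr=[10 15 6 23 16] head=2 tail=0 count=3
After op 8 (read()): arr=[10 15 6 23 16] head=3 tail=0 count=2
After op 9 (peek()): arr=[10 15 6 23 16] head=3 tail=0 count=2
After op 10 (write(14)): arr=[14 15 6 23 16] head=3 tail=1 count=3
After op 11 (write(2)): arr=[14 2 6 23 16] head=3 tail=2 count=4
After op 12 (write(21)): arr=[14 2 21 23 16] head=3 tail=3 count=5
After op 13 (write(5)): arr=[14 2 21 5 16] head=4 tail=4 count=5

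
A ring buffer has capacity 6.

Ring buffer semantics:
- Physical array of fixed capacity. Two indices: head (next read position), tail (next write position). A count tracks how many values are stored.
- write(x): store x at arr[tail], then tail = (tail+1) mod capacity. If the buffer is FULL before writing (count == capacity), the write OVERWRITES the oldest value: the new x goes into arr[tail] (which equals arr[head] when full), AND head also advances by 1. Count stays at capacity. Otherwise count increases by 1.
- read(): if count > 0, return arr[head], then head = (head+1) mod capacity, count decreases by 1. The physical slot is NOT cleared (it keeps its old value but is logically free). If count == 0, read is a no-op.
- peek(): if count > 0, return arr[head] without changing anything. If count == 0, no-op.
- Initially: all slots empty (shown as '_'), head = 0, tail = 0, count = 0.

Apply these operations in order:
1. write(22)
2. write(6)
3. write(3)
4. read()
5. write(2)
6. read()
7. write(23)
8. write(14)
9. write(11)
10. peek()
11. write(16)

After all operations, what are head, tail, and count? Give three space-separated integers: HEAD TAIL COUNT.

Answer: 2 2 6

Derivation:
After op 1 (write(22)): arr=[22 _ _ _ _ _] head=0 tail=1 count=1
After op 2 (write(6)): arr=[22 6 _ _ _ _] head=0 tail=2 count=2
After op 3 (write(3)): arr=[22 6 3 _ _ _] head=0 tail=3 count=3
After op 4 (read()): arr=[22 6 3 _ _ _] head=1 tail=3 count=2
After op 5 (write(2)): arr=[22 6 3 2 _ _] head=1 tail=4 count=3
After op 6 (read()): arr=[22 6 3 2 _ _] head=2 tail=4 count=2
After op 7 (write(23)): arr=[22 6 3 2 23 _] head=2 tail=5 count=3
After op 8 (write(14)): arr=[22 6 3 2 23 14] head=2 tail=0 count=4
After op 9 (write(11)): arr=[11 6 3 2 23 14] head=2 tail=1 count=5
After op 10 (peek()): arr=[11 6 3 2 23 14] head=2 tail=1 count=5
After op 11 (write(16)): arr=[11 16 3 2 23 14] head=2 tail=2 count=6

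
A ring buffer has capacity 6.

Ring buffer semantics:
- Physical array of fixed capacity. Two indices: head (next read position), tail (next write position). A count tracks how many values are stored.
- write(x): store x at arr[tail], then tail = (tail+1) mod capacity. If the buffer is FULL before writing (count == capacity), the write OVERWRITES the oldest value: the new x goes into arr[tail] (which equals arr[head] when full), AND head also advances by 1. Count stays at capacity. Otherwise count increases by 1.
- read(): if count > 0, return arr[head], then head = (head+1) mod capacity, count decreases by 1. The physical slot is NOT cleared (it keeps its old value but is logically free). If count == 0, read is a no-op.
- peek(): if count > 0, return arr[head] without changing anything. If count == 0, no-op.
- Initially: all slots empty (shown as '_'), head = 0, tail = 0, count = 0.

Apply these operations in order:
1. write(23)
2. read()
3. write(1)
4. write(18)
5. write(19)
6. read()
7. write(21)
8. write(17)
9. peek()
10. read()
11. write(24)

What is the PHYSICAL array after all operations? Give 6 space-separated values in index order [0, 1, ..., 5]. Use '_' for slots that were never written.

Answer: 24 1 18 19 21 17

Derivation:
After op 1 (write(23)): arr=[23 _ _ _ _ _] head=0 tail=1 count=1
After op 2 (read()): arr=[23 _ _ _ _ _] head=1 tail=1 count=0
After op 3 (write(1)): arr=[23 1 _ _ _ _] head=1 tail=2 count=1
After op 4 (write(18)): arr=[23 1 18 _ _ _] head=1 tail=3 count=2
After op 5 (write(19)): arr=[23 1 18 19 _ _] head=1 tail=4 count=3
After op 6 (read()): arr=[23 1 18 19 _ _] head=2 tail=4 count=2
After op 7 (write(21)): arr=[23 1 18 19 21 _] head=2 tail=5 count=3
After op 8 (write(17)): arr=[23 1 18 19 21 17] head=2 tail=0 count=4
After op 9 (peek()): arr=[23 1 18 19 21 17] head=2 tail=0 count=4
After op 10 (read()): arr=[23 1 18 19 21 17] head=3 tail=0 count=3
After op 11 (write(24)): arr=[24 1 18 19 21 17] head=3 tail=1 count=4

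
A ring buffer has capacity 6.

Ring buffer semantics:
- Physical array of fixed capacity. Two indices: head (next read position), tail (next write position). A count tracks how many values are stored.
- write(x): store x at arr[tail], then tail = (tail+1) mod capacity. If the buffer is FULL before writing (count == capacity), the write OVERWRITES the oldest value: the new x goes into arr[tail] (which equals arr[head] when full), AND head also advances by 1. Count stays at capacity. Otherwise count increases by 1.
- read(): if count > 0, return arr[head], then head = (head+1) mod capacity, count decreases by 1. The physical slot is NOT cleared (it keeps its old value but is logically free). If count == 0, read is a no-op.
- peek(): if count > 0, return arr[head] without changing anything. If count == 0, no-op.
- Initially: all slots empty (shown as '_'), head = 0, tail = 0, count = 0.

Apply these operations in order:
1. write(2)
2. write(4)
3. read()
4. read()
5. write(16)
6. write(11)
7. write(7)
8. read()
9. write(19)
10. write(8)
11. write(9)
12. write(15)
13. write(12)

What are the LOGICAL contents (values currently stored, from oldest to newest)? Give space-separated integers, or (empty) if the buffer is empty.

After op 1 (write(2)): arr=[2 _ _ _ _ _] head=0 tail=1 count=1
After op 2 (write(4)): arr=[2 4 _ _ _ _] head=0 tail=2 count=2
After op 3 (read()): arr=[2 4 _ _ _ _] head=1 tail=2 count=1
After op 4 (read()): arr=[2 4 _ _ _ _] head=2 tail=2 count=0
After op 5 (write(16)): arr=[2 4 16 _ _ _] head=2 tail=3 count=1
After op 6 (write(11)): arr=[2 4 16 11 _ _] head=2 tail=4 count=2
After op 7 (write(7)): arr=[2 4 16 11 7 _] head=2 tail=5 count=3
After op 8 (read()): arr=[2 4 16 11 7 _] head=3 tail=5 count=2
After op 9 (write(19)): arr=[2 4 16 11 7 19] head=3 tail=0 count=3
After op 10 (write(8)): arr=[8 4 16 11 7 19] head=3 tail=1 count=4
After op 11 (write(9)): arr=[8 9 16 11 7 19] head=3 tail=2 count=5
After op 12 (write(15)): arr=[8 9 15 11 7 19] head=3 tail=3 count=6
After op 13 (write(12)): arr=[8 9 15 12 7 19] head=4 tail=4 count=6

Answer: 7 19 8 9 15 12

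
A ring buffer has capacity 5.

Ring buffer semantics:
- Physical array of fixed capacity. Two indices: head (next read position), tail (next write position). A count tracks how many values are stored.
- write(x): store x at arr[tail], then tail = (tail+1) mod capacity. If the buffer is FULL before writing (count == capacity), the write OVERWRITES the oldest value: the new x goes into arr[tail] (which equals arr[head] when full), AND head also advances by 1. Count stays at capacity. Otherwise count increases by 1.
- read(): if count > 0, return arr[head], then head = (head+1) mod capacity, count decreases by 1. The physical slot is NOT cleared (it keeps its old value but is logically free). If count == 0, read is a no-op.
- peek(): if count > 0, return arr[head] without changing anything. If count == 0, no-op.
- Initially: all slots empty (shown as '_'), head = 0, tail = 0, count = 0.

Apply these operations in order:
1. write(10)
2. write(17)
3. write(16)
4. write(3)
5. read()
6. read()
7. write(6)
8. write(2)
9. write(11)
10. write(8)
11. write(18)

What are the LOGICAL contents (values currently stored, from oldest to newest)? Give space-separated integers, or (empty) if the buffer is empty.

After op 1 (write(10)): arr=[10 _ _ _ _] head=0 tail=1 count=1
After op 2 (write(17)): arr=[10 17 _ _ _] head=0 tail=2 count=2
After op 3 (write(16)): arr=[10 17 16 _ _] head=0 tail=3 count=3
After op 4 (write(3)): arr=[10 17 16 3 _] head=0 tail=4 count=4
After op 5 (read()): arr=[10 17 16 3 _] head=1 tail=4 count=3
After op 6 (read()): arr=[10 17 16 3 _] head=2 tail=4 count=2
After op 7 (write(6)): arr=[10 17 16 3 6] head=2 tail=0 count=3
After op 8 (write(2)): arr=[2 17 16 3 6] head=2 tail=1 count=4
After op 9 (write(11)): arr=[2 11 16 3 6] head=2 tail=2 count=5
After op 10 (write(8)): arr=[2 11 8 3 6] head=3 tail=3 count=5
After op 11 (write(18)): arr=[2 11 8 18 6] head=4 tail=4 count=5

Answer: 6 2 11 8 18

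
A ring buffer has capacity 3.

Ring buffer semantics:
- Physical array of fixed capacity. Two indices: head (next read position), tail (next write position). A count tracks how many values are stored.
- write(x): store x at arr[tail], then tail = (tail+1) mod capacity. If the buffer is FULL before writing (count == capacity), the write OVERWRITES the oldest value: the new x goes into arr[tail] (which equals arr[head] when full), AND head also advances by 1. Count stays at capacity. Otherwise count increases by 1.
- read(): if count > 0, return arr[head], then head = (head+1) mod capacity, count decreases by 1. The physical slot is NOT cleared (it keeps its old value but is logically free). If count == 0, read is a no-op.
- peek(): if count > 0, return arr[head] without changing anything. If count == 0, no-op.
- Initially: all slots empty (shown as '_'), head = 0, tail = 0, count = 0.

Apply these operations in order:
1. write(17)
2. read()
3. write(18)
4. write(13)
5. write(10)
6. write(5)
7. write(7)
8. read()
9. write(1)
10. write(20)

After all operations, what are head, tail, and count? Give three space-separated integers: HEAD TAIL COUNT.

After op 1 (write(17)): arr=[17 _ _] head=0 tail=1 count=1
After op 2 (read()): arr=[17 _ _] head=1 tail=1 count=0
After op 3 (write(18)): arr=[17 18 _] head=1 tail=2 count=1
After op 4 (write(13)): arr=[17 18 13] head=1 tail=0 count=2
After op 5 (write(10)): arr=[10 18 13] head=1 tail=1 count=3
After op 6 (write(5)): arr=[10 5 13] head=2 tail=2 count=3
After op 7 (write(7)): arr=[10 5 7] head=0 tail=0 count=3
After op 8 (read()): arr=[10 5 7] head=1 tail=0 count=2
After op 9 (write(1)): arr=[1 5 7] head=1 tail=1 count=3
After op 10 (write(20)): arr=[1 20 7] head=2 tail=2 count=3

Answer: 2 2 3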